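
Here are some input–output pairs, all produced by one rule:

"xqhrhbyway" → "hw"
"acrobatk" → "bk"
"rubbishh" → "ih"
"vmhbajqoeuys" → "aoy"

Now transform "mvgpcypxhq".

cx

Looking at the pairs, the operation is to keep one character in every 3, starting at position 2 (positions 2nd, 5th, 8th, ...), then delete the first character.
On "mvgpcypxhq": the first step gives "vcx", and the second then gives "cx".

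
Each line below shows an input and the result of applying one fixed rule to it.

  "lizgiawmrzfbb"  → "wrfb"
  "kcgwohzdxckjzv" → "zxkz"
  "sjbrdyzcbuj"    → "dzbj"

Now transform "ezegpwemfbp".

Each output is the input with this applied: keep every other character starting from the first (positions 1st, 3rd, 5th, ...), then keep only the last 4 characters.
Applying both steps to "ezegpwemfbp": "eepefp", then "pefp".

pefp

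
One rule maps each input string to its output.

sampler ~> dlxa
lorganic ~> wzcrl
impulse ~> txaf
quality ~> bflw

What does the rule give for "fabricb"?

qlmc

The transformation: shift every letter 11 places forward in the alphabet (wrapping around), then delete the last 3 characters.
For "fabricb", step one produces "qlmctnm"; step two turns that into "qlmc".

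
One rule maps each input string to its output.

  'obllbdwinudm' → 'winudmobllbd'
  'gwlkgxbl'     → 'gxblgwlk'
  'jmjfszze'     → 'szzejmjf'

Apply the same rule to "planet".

netpla

Looking at the pairs, the operation is to swap the front and back halves of the string.
"planet" → "netpla".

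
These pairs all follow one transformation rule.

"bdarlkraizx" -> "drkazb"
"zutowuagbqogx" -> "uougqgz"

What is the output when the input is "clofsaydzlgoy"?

lfadloc

In each case the input is transformed by: move the first character to the end, then keep every other character starting from the first (positions 1st, 3rd, 5th, ...).
For "clofsaydzlgoy", step one produces "lofsaydzlgoyc"; step two turns that into "lfadloc".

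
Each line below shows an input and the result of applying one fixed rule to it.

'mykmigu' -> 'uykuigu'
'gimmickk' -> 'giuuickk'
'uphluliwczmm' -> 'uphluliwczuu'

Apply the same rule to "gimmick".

giuuick

The rule is to replace every "m" with "u".
"gimmick" → "giuuick".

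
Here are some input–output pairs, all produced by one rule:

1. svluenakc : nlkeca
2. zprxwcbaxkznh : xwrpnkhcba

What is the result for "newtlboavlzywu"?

What's happening: sort the characters into reverse alphabetical order, then delete the first 3 characters.
On "newtlboavlzywu": the first step gives "zywwvutonlleba", and the second then gives "wvutonlleba".

wvutonlleba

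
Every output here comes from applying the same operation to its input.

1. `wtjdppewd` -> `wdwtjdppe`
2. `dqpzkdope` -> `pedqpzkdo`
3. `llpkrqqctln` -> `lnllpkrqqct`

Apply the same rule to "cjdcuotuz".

Rule — move the last 2 characters to the front (rotate right by 2).
"cjdcuotuz" → "uzcjdcuot".

uzcjdcuot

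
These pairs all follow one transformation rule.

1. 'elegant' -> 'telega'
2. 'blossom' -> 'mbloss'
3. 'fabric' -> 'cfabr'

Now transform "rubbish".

Looking at the pairs, the operation is to move the last character to the front, then delete the last character.
Working it through for "rubbish": intermediate "hrubbis", final "hrubbi".

hrubbi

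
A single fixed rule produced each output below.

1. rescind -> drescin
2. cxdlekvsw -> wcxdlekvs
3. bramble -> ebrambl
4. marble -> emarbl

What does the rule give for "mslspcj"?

The pattern: move the last character to the front.
So "mslspcj" becomes "jmslspc".

jmslspc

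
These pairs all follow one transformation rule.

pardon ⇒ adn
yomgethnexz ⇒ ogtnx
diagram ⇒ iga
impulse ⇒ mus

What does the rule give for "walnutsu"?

antu

Looking at the pairs, the operation is to keep every other character starting from the second (positions 2nd, 4th, 6th, ...).
On "walnutsu" that produces "antu".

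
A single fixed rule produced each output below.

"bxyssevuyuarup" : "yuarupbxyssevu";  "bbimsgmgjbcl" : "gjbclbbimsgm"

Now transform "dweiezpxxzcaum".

The rule is to swap the front and back halves of the string, then move the first character to the end.
Working it through for "dweiezpxxzcaum": intermediate "xxzcaumdweiezp", final "xzcaumdweiezpx".

xzcaumdweiezpx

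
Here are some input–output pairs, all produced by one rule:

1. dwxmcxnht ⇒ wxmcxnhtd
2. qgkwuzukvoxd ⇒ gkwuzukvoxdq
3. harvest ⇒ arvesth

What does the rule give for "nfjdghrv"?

fjdghrvn

Rule — move the first character to the end.
For "nfjdghrv" the result is "fjdghrvn".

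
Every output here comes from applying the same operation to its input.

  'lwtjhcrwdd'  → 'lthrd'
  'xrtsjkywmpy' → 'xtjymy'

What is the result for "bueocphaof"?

The pattern: keep every other character starting from the first (positions 1st, 3rd, 5th, ...).
"bueocphaof" → "becho".

becho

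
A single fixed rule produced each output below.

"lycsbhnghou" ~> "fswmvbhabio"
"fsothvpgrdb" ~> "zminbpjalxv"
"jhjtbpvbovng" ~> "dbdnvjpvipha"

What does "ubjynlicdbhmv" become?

ovdshfcwxvbgp

In each case the input is transformed by: shift every letter 6 places backward in the alphabet (wrapping around).
So "ubjynlicdbhmv" becomes "ovdshfcwxvbgp".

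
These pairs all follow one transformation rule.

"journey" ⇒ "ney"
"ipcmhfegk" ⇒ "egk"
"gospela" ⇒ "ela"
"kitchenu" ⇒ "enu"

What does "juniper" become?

The pattern: keep only the last 3 characters.
Applying that to "juniper" gives "per".

per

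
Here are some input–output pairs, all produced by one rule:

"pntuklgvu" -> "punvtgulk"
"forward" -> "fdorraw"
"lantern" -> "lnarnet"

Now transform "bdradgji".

bidjrgad

In each case the input is transformed by: take characters alternately from the front and the back (1st, last, 2nd, 2nd-last, ...).
Applying that to "bdradgji" gives "bidjrgad".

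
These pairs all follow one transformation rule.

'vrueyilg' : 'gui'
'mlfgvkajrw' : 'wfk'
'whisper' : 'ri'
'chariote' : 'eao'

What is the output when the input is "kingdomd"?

dno

Each output is the input with this applied: move the last 2 characters to the front (rotate right by 2), then keep one character in every 3, starting at position 2 (positions 2nd, 5th, 8th, ...).
Starting from "kingdomd": after the first operation, "mdkingdo"; after the second, "dno".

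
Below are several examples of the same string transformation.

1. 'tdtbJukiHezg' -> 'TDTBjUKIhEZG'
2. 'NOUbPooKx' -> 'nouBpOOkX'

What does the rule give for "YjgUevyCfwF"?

yJGuEVYcFWf

Each output is the input with this applied: flip the case of every letter.
Applying that to "YjgUevyCfwF" gives "yJGuEVYcFWf".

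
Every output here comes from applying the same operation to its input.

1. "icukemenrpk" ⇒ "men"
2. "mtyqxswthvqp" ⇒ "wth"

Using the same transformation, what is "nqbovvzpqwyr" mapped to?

In each case the input is transformed by: move the last 3 characters to the front (rotate right by 3), then keep only the last 3 characters.
Starting from "nqbovvzpqwyr": after the first operation, "wyrnqbovvzpq"; after the second, "zpq".

zpq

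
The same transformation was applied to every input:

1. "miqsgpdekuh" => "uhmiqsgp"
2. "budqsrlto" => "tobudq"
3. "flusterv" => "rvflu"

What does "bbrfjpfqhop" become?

The pattern: move the last 2 characters to the front (rotate right by 2), then delete the last 3 characters.
Working it through for "bbrfjpfqhop": intermediate "opbbrfjpfqh", final "opbbrfjp".

opbbrfjp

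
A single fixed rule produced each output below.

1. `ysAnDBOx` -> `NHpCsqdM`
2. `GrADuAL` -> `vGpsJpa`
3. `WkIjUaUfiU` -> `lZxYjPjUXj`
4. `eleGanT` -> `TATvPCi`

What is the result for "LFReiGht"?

augTXvWI

Looking at the pairs, the operation is to flip the case of every letter, then shift every letter 11 places backward in the alphabet (wrapping around).
On "LFReiGht" that produces "augTXvWI".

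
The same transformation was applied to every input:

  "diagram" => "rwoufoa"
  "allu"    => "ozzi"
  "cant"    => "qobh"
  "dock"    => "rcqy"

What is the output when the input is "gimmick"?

Each output is the input with this applied: shift every letter 12 places backward in the alphabet (wrapping around).
For "gimmick" the result is "uwaawqy".

uwaawqy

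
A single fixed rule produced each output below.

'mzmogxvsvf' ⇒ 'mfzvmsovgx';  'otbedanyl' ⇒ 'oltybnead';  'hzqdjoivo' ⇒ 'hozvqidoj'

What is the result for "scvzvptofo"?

socfvoztvp

Each output is the input with this applied: take characters alternately from the front and the back (1st, last, 2nd, 2nd-last, ...).
Doing the same to "scvzvptofo": "socfvoztvp".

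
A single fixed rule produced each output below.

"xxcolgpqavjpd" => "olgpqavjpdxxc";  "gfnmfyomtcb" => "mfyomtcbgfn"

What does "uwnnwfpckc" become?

The rule is to move the first 3 characters to the end (rotate left by 3).
For "uwnnwfpckc" the result is "nwfpckcuwn".

nwfpckcuwn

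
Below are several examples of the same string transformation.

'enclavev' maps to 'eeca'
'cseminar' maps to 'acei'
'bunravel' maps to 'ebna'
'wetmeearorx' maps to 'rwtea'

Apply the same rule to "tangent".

Each output is the input with this applied: move the last 3 characters to the front (rotate right by 3), then keep every other character starting from the second (positions 2nd, 4th, 6th, ...).
"tangent" → "enttang" → "ntn".
(Check on "wetmeearorx": → "orxwetmeear" → "rwtea" ✓)

ntn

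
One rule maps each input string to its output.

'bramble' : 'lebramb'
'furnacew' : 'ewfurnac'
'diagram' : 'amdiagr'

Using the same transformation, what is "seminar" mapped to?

arsemin

What's happening: move the last 2 characters to the front (rotate right by 2).
On "seminar" that produces "arsemin".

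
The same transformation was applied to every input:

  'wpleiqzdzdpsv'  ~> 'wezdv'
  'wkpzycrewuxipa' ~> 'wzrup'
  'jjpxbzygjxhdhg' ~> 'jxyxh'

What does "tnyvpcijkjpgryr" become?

In each case the input is transformed by: keep one character in every 3, starting at position 1 (positions 1st, 4th, 7th, ...).
So "tnyvpcijkjpgryr" becomes "tvijr".

tvijr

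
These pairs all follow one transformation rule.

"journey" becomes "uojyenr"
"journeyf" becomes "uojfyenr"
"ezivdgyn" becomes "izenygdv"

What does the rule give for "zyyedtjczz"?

The pattern: reverse the string, then move the last 3 characters to the front (rotate right by 3).
Working it through for "zyyedtjczz": intermediate "zzcjtdeyyz", final "yyzzzcjtde".

yyzzzcjtde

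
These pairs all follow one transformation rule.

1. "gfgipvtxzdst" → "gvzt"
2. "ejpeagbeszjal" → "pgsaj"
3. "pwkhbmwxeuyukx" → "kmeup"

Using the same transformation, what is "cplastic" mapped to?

ltc

The pattern: move the first 2 characters to the end (rotate left by 2), then keep one character in every 3, starting at position 1 (positions 1st, 4th, 7th, ...).
So "cplastic" becomes "ltc".
(Check on "pwkhbmwxeuyukx": → "khbmwxeuyukxpw" → "kmeup" ✓)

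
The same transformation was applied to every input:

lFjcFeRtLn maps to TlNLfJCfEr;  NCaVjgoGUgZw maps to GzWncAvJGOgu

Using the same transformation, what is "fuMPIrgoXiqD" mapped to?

The transformation: flip the case of every letter, then move the last 3 characters to the front (rotate right by 3).
Working it through for "fuMPIrgoXiqD": intermediate "FUmpiRGOxIQd", final "IQdFUmpiRGOx".

IQdFUmpiRGOx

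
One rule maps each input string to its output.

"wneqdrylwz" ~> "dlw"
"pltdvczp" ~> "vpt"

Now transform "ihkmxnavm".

The transformation: move the first 3 characters to the end (rotate left by 3), then keep one character in every 3, starting at position 2 (positions 2nd, 5th, 8th, ...).
"ihkmxnavm" → "mxnavmihk" → "xvh".

xvh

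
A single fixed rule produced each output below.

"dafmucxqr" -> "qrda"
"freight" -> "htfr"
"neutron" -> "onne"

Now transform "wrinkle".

lewr

In each case the input is transformed by: move the last 2 characters to the front (rotate right by 2), then keep only the first 4 characters.
On "wrinkle" that produces "lewr".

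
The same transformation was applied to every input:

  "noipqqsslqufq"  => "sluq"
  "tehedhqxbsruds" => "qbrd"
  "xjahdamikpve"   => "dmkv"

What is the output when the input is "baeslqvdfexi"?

lvfx

Looking at the pairs, the operation is to keep every other character starting from the first (positions 1st, 3rd, 5th, ...), then keep only the last 4 characters.
On "baeslqvdfexi": the first step gives "belvfx", and the second then gives "lvfx".
(Check on "noipqqsslqufq": → "niqsluq" → "sluq" ✓)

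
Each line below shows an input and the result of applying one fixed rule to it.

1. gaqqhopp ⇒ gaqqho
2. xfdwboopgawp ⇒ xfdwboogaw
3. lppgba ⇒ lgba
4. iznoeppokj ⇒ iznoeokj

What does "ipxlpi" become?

The rule is to remove every "p".
Doing the same to "ipxlpi": "ixli".

ixli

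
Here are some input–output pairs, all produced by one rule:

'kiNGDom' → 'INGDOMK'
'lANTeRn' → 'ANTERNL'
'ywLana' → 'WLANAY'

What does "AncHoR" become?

NCHORA

The rule is to move the first character to the end, then convert every letter to uppercase.
So "AncHoR" becomes "NCHORA".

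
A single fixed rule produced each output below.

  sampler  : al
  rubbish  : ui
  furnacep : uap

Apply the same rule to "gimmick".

ii

Rule — keep one character in every 3, starting at position 2 (positions 2nd, 5th, 8th, ...).
Doing the same to "gimmick": "ii".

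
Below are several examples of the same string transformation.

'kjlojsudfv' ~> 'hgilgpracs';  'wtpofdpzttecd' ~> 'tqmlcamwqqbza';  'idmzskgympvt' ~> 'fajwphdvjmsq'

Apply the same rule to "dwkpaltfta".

The transformation: shift every letter 3 places backward in the alphabet (wrapping around).
"dwkpaltfta" → "athmxiqcqx".

athmxiqcqx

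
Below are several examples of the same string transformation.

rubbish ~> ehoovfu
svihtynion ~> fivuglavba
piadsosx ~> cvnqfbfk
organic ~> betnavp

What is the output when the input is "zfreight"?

Looking at the pairs, the operation is to shift every letter 13 places forward in the alphabet (wrapping around) — i.e. ROT13.
On "zfreight" that produces "mservtug".

mservtug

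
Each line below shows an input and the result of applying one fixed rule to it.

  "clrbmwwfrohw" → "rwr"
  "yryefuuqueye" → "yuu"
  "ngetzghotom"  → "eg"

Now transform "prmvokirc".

mk

Rule — keep one character in every 3, starting at position 3 (positions 3rd, 6th, 9th, ...), then delete the last character.
"prmvokirc" → "mkc" → "mk".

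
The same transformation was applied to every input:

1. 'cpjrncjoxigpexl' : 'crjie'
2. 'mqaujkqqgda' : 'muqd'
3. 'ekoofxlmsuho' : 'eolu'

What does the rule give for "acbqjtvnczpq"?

aqvz

The rule is to keep one character in every 3, starting at position 1 (positions 1st, 4th, 7th, ...).
Applying that to "acbqjtvnczpq" gives "aqvz".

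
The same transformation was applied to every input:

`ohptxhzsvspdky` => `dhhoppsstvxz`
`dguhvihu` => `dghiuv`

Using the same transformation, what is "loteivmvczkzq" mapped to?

ceiklmotvvz

The rule is to delete the last 2 characters, then sort the characters into alphabetical order.
Applying both steps to "loteivmvczkzq": "loteivmvczk", then "ceiklmotvvz".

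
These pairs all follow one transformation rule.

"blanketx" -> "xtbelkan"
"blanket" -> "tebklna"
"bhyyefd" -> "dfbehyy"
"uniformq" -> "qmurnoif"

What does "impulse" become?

esilmup

In each case the input is transformed by: move the last character to the front, then take characters alternately from the front and the back (1st, last, 2nd, 2nd-last, ...).
"impulse" → "eimpuls" → "esilmup".
(Check on "bhyyefd": → "dbhyyef" → "dfbehyy" ✓)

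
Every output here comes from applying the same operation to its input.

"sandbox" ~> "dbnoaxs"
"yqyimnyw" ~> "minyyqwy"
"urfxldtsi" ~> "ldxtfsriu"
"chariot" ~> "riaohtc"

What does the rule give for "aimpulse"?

uplmsiea

Looking at the pairs, the operation is to take characters alternately from the front and the back (1st, last, 2nd, 2nd-last, ...), then reverse the string.
Applying both steps to "aimpulse": "aeismlpu", then "uplmsiea".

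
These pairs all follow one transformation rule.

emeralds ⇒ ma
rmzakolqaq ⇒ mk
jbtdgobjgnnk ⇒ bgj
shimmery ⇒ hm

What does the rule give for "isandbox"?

The rule is to keep one character in every 3, starting at position 2 (positions 2nd, 5th, 8th, ...), then delete the last character.
For "isandbox", step one produces "sdx"; step two turns that into "sd".
(Check on "emeralds": → "mas" → "ma" ✓)

sd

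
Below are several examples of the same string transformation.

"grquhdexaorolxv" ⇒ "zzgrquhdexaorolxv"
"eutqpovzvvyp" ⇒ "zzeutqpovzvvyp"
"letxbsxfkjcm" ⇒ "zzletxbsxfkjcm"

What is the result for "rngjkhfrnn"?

The transformation: prepend "zz".
For "rngjkhfrnn" the result is "zzrngjkhfrnn".

zzrngjkhfrnn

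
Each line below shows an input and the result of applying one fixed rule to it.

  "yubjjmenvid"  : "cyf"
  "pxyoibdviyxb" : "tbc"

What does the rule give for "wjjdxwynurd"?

The pattern: shift every letter 4 places forward in the alphabet (wrapping around), then keep only the first 3 characters.
Working it through for "wjjdxwynurd": intermediate "annhbacryvh", final "ann".

ann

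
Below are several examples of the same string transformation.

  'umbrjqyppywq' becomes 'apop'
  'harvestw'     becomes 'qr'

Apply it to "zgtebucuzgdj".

styi

In each case the input is transformed by: keep one character in every 3, starting at position 3 (positions 3rd, 6th, 9th, ...), then shift every letter 1 place backward in the alphabet (wrapping around).
Working it through for "zgtebucuzgdj": intermediate "tuzj", final "styi".
(Check on "umbrjqyppywq": → "bqpq" → "apop" ✓)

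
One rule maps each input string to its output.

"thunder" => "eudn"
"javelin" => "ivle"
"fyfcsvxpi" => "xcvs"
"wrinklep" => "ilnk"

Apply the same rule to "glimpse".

sipm

Rule — take characters alternately from the front and the back (1st, last, 2nd, 2nd-last, ...), then keep only the last 4 characters.
For "glimpse", step one produces "gelsipm"; step two turns that into "sipm".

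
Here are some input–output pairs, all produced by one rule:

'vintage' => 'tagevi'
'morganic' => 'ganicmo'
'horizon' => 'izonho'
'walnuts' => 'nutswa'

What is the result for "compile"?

The rule is to move the first 3 characters to the end (rotate left by 3), then delete the last character.
Applying that to "compile" gives "pileco".

pileco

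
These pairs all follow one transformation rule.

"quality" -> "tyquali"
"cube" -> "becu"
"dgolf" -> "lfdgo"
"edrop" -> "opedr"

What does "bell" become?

llbe

The rule is to move the last 2 characters to the front (rotate right by 2).
For "bell" the result is "llbe".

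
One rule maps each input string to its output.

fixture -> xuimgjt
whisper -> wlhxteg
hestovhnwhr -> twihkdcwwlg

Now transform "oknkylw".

The pattern: shift every letter 11 places backward in the alphabet (wrapping around), then swap each adjacent pair of characters (1↔2, 3↔4, ...).
"oknkylw" → "zdzcanl".
(Check on "whisper": → "lwxhetg" → "wlhxteg" ✓)

zdzcanl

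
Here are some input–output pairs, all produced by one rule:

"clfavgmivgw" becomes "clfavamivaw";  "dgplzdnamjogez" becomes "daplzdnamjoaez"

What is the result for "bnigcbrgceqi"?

Looking at the pairs, the operation is to replace every "g" with "a".
"bnigcbrgceqi" → "bniacbraceqi".

bniacbraceqi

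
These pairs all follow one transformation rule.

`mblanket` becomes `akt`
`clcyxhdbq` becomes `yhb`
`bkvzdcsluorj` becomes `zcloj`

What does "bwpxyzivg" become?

The rule is to delete the first 3 characters, then keep every other character starting from the first (positions 1st, 3rd, 5th, ...).
Working it through for "bwpxyzivg": intermediate "xyzivg", final "xzv".

xzv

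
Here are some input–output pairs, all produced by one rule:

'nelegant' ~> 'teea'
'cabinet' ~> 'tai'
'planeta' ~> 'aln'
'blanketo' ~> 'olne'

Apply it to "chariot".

What's happening: move the last 2 characters to the front (rotate right by 2), then keep every other character starting from the second (positions 2nd, 4th, 6th, ...).
Applying both steps to "chariot": "otchari", then "thr".

thr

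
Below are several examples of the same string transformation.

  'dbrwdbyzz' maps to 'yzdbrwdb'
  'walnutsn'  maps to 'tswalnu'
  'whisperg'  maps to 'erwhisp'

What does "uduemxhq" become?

In each case the input is transformed by: delete the last character, then move the last 2 characters to the front (rotate right by 2).
Working it through for "uduemxhq": intermediate "uduemxh", final "xhuduem".

xhuduem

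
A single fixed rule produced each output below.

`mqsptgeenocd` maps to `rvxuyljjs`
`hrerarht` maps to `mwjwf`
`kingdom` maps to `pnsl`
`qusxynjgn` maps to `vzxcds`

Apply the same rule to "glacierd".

lqfhn

The rule is to delete the last 3 characters, then shift every letter 5 places forward in the alphabet (wrapping around).
Applying both steps to "glacierd": "glaci", then "lqfhn".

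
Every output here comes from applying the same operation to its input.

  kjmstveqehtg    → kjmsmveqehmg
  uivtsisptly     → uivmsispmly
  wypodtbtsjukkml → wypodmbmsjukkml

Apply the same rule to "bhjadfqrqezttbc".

What's happening: replace every "t" with "m".
Doing the same to "bhjadfqrqezttbc": "bhjadfqrqezmmbc".

bhjadfqrqezmmbc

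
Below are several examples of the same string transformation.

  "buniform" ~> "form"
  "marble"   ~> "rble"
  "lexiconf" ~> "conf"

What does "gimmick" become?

mick

Each output is the input with this applied: keep only the last 4 characters.
Doing the same to "gimmick": "mick".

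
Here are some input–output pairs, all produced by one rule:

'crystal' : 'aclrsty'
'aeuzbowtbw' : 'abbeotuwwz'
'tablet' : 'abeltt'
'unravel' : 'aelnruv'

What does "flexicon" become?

cefilnox

The pattern: sort the characters into alphabetical order.
Applying that to "flexicon" gives "cefilnox".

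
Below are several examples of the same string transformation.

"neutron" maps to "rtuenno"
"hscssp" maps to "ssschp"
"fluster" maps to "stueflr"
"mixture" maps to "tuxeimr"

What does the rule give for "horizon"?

The pattern: sort the characters into alphabetical order, then move the last 3 characters to the front (rotate right by 3).
Working it through for "horizon": intermediate "hinoorz", final "orzhino".

orzhino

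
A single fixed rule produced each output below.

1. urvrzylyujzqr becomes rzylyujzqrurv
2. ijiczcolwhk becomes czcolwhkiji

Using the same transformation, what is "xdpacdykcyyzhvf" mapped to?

Looking at the pairs, the operation is to move the first 3 characters to the end (rotate left by 3).
On "xdpacdykcyyzhvf" that produces "acdykcyyzhvfxdp".

acdykcyyzhvfxdp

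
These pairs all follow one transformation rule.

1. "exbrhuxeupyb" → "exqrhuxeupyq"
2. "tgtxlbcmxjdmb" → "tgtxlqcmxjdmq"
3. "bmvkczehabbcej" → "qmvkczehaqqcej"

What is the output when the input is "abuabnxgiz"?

The pattern: replace every "b" with "q".
On "abuabnxgiz" that produces "aquaqnxgiz".

aquaqnxgiz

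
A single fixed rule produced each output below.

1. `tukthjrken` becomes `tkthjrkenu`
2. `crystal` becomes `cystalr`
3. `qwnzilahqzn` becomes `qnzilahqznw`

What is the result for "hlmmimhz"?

The pattern: move the first character to the end, then swap the first and last characters.
"hlmmimhz" → "lmmimhzh" → "hmmimhzl".

hmmimhzl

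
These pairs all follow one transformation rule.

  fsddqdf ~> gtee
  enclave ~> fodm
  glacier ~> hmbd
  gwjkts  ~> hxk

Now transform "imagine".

The pattern: shift every letter 1 place forward in the alphabet (wrapping around), then delete the last 3 characters.
"imagine" → "jnbhjof" → "jnbh".

jnbh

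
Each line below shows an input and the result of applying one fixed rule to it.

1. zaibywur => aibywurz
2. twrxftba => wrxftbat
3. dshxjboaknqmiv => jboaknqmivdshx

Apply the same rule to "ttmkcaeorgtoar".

caeorgtoarttmk

Rule — move the last 3 characters to the front (rotate right by 3), then swap the front and back halves of the string.
"ttmkcaeorgtoar" → "oarttmkcaeorgt" → "caeorgtoarttmk".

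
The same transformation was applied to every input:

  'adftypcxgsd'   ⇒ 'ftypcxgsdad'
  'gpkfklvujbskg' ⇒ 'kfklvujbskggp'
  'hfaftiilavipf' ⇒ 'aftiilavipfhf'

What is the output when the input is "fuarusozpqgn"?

Looking at the pairs, the operation is to move the first 2 characters to the end (rotate left by 2).
Applying that to "fuarusozpqgn" gives "arusozpqgnfu".

arusozpqgnfu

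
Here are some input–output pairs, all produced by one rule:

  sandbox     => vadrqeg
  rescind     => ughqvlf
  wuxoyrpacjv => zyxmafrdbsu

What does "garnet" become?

The pattern: shift every letter 3 places forward in the alphabet (wrapping around), then take characters alternately from the front and the back (1st, last, 2nd, 2nd-last, ...).
Starting from "garnet": after the first operation, "jduqhw"; after the second, "jwdhuq".

jwdhuq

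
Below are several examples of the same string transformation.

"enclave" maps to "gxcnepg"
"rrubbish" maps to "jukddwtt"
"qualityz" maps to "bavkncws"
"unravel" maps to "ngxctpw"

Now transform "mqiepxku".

wmzrgkso

Looking at the pairs, the operation is to reverse the string, then shift every letter 2 places forward in the alphabet (wrapping around).
On "mqiepxku": the first step gives "ukxpeiqm", and the second then gives "wmzrgkso".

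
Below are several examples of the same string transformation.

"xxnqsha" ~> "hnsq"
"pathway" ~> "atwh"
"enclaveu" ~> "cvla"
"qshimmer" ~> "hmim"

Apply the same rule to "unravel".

The pattern: take characters alternately from the front and the back (1st, last, 2nd, 2nd-last, ...), then keep only the last 4 characters.
Starting from "unravel": after the first operation, "ulnerva"; after the second, "erva".

erva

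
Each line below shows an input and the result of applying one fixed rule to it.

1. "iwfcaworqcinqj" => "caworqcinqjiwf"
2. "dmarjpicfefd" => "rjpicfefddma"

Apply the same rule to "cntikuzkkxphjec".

Looking at the pairs, the operation is to move the first 3 characters to the end (rotate left by 3).
Doing the same to "cntikuzkkxphjec": "ikuzkkxphjeccnt".

ikuzkkxphjeccnt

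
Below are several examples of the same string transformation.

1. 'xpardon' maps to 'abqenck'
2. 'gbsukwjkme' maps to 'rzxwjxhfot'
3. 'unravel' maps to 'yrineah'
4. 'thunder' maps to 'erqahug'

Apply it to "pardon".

abqenc

Each output is the input with this applied: reverse the string, then shift every letter 13 places forward in the alphabet (wrapping around) — i.e. ROT13.
Working it through for "pardon": intermediate "nodrap", final "abqenc".
(Check on "xpardon": → "nodrapx" → "abqenck" ✓)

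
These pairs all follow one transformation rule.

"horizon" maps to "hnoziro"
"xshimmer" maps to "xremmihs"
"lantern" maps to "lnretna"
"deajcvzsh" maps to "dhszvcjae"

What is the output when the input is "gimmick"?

The rule is to reverse the string, then move the last character to the front.
Applying both steps to "gimmick": "kcimmig", then "gkcimmi".
(Check on "deajcvzsh": → "hszvcjaed" → "dhszvcjae" ✓)

gkcimmi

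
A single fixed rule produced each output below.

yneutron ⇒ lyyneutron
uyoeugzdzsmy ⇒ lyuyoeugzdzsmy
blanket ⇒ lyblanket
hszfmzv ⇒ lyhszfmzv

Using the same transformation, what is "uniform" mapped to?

lyuniform

In each case the input is transformed by: prepend "ly".
Doing the same to "uniform": "lyuniform".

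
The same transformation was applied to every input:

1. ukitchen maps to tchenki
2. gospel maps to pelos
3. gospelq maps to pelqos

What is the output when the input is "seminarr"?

inarrem

Looking at the pairs, the operation is to delete the first character, then move the first 2 characters to the end (rotate left by 2).
Starting from "seminarr": after the first operation, "eminarr"; after the second, "inarrem".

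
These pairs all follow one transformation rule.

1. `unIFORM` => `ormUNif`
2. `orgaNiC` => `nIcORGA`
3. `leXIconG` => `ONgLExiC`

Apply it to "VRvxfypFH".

The transformation: flip the case of every letter, then move the last 3 characters to the front (rotate right by 3).
Starting from "VRvxfypFH": after the first operation, "vrVXFYPfh"; after the second, "PfhvrVXFY".

PfhvrVXFY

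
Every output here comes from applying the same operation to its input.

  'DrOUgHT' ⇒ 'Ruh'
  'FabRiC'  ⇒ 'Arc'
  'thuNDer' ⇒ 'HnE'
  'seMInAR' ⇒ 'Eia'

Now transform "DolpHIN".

OPi

What's happening: keep every other character starting from the second (positions 2nd, 4th, 6th, ...), then flip the case of every letter.
Working it through for "DolpHIN": intermediate "opI", final "OPi".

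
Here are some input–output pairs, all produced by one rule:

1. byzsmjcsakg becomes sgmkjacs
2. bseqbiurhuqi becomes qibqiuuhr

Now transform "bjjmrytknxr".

In each case the input is transformed by: delete the first 3 characters, then take characters alternately from the front and the back (1st, last, 2nd, 2nd-last, ...).
"bjjmrytknxr" → "mrytknxr" → "mrrxyntk".

mrrxyntk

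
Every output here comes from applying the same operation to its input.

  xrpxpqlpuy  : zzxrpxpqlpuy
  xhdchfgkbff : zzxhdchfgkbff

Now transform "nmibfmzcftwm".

Looking at the pairs, the operation is to prepend "zz".
So "nmibfmzcftwm" becomes "zznmibfmzcftwm".

zznmibfmzcftwm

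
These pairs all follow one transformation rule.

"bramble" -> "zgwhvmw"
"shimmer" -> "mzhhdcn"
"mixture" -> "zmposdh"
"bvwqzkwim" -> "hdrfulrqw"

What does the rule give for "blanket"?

ozfivgw

In each case the input is transformed by: reverse the string, then shift every letter 5 places backward in the alphabet (wrapping around).
Doing the same to "blanket": "ozfivgw".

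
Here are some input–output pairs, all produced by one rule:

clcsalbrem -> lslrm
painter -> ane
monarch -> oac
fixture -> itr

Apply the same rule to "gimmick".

imc

In each case the input is transformed by: keep every other character starting from the second (positions 2nd, 4th, 6th, ...).
On "gimmick" that produces "imc".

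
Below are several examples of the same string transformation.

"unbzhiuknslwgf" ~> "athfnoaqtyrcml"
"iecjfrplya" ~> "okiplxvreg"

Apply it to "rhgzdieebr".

In each case the input is transformed by: shift every letter 6 places forward in the alphabet (wrapping around).
Doing the same to "rhgzdieebr": "xnmfjokkhx".

xnmfjokkhx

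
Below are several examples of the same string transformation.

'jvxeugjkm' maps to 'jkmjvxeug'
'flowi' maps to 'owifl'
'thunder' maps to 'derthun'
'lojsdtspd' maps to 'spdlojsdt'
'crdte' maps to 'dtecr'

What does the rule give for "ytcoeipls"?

plsytcoei

Rule — move the last 3 characters to the front (rotate right by 3).
For "ytcoeipls" the result is "plsytcoei".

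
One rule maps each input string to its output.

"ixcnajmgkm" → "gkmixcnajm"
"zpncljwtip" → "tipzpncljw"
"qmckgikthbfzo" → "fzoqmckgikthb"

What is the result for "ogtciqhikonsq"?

nsqogtciqhiko

Each output is the input with this applied: move the last 3 characters to the front (rotate right by 3).
On "ogtciqhikonsq" that produces "nsqogtciqhiko".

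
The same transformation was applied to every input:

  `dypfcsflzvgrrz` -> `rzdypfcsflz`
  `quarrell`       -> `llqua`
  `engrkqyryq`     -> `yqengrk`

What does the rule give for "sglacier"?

ersgl

The pattern: move the last 2 characters to the front (rotate right by 2), then delete the last 3 characters.
For "sglacier", step one produces "ersglaci"; step two turns that into "ersgl".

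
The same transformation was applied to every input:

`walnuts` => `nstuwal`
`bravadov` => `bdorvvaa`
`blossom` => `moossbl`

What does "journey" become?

Looking at the pairs, the operation is to sort the characters into alphabetical order, then move the first 2 characters to the end (rotate left by 2).
Doing the same to "journey": "noruyej".

noruyej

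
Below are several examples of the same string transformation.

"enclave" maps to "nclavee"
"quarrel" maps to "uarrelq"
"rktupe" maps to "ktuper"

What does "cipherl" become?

ipherlc

Rule — move the first character to the end.
So "cipherl" becomes "ipherlc".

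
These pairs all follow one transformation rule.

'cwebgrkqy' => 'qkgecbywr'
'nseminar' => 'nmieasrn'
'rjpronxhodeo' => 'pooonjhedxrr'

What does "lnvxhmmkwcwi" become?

vnmmlkihcxww

The pattern: sort the characters into reverse alphabetical order, then move the first 3 characters to the end (rotate left by 3).
"lnvxhmmkwcwi" → "xwwvnmmlkihc" → "vnmmlkihcxww".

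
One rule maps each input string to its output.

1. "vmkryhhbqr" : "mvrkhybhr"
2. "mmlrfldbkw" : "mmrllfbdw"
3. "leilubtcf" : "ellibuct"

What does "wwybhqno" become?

wwbyqho

What's happening: swap each adjacent pair of characters (1↔2, 3↔4, ...), then delete the last character.
On "wwybhqno" that produces "wwbyqho".
(Check on "leilubtcf": → "ellibuctf" → "ellibuct" ✓)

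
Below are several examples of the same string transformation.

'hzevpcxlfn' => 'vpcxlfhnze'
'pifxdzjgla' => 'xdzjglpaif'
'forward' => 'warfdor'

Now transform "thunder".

Looking at the pairs, the operation is to swap the first and last characters, then move the first 3 characters to the end (rotate left by 3).
"thunder" → "rhundet" → "ndetrhu".

ndetrhu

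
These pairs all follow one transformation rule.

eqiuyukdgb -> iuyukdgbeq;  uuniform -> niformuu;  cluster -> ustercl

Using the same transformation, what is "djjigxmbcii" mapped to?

jigxmbciidj

Looking at the pairs, the operation is to move the first 2 characters to the end (rotate left by 2).
For "djjigxmbcii" the result is "jigxmbciidj".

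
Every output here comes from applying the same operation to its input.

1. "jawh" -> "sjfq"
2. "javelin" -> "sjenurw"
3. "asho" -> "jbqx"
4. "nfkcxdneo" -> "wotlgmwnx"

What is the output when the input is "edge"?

nmpn

Looking at the pairs, the operation is to shift every letter 9 places forward in the alphabet (wrapping around).
On "edge" that produces "nmpn".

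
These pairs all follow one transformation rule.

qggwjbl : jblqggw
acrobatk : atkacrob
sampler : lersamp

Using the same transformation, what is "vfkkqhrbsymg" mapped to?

In each case the input is transformed by: move the last 3 characters to the front (rotate right by 3).
Applying that to "vfkkqhrbsymg" gives "ymgvfkkqhrbs".

ymgvfkkqhrbs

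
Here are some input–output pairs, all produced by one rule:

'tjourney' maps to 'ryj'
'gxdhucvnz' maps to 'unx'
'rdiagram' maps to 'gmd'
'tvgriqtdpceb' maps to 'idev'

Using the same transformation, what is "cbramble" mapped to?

meb

The pattern: keep one character in every 3, starting at position 2 (positions 2nd, 5th, 8th, ...), then move the first character to the end.
For "cbramble", step one produces "bme"; step two turns that into "meb".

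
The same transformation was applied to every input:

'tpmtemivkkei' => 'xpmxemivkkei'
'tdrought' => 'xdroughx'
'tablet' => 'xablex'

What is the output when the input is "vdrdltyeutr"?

Each output is the input with this applied: replace every "t" with "x".
"vdrdltyeutr" → "vdrdlxyeuxr".

vdrdlxyeuxr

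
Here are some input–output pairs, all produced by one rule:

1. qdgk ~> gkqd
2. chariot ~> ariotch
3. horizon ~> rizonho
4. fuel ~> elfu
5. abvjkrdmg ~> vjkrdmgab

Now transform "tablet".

In each case the input is transformed by: move the first 2 characters to the end (rotate left by 2).
So "tablet" becomes "bletta".

bletta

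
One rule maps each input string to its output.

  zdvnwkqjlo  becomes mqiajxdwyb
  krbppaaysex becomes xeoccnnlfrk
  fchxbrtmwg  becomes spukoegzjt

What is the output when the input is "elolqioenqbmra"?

The pattern: shift every letter 13 places forward in the alphabet (wrapping around) — i.e. ROT13.
For "elolqioenqbmra" the result is "rybydvbradozen".

rybydvbradozen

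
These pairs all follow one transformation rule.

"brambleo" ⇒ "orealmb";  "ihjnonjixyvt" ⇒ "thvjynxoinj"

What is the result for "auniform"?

Each output is the input with this applied: take characters alternately from the front and the back (1st, last, 2nd, 2nd-last, ...), then delete the first character.
For "auniform" the result is "murnoif".

murnoif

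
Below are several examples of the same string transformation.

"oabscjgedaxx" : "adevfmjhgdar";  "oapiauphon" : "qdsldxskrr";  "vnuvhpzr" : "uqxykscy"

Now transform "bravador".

uudydgre

The pattern: shift every letter 3 places forward in the alphabet (wrapping around), then swap the first and last characters.
Working it through for "bravador": intermediate "eudydgru", final "uudydgre".
(Check on "vnuvhpzr": → "yqxykscu" → "uqxykscy" ✓)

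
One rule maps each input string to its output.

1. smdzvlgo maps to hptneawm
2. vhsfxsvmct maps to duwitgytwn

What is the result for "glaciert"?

suhmbdjf

Looking at the pairs, the operation is to move the last 2 characters to the front (rotate right by 2), then shift every letter 1 place forward in the alphabet (wrapping around).
Applying both steps to "glaciert": "rtglacie", then "suhmbdjf".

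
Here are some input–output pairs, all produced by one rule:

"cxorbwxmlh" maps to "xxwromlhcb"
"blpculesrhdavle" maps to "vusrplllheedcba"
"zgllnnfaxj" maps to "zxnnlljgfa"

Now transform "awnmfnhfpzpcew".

The rule is to sort the characters into reverse alphabetical order.
"awnmfnhfpzpcew" → "zwwppnnmhffeca".

zwwppnnmhffeca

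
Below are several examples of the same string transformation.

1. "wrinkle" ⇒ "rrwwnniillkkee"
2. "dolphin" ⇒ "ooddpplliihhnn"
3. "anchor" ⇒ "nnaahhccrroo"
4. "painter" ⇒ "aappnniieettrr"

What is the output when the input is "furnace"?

uuffnnrrccaaee

The transformation: swap each adjacent pair of characters (1↔2, 3↔4, ...), then double every character.
Applying both steps to "furnace": "ufnrcae", then "uuffnnrrccaaee".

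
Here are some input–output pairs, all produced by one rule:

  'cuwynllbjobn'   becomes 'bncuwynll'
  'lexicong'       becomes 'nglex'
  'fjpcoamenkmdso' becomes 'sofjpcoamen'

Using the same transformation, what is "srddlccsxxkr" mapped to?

Rule — move the last 2 characters to the front (rotate right by 2), then delete the last 3 characters.
On "srddlccsxxkr": the first step gives "krsrddlccsxx", and the second then gives "krsrddlcc".

krsrddlcc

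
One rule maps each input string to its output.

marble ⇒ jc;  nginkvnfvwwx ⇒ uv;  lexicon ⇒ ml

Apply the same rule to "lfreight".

fr

In each case the input is transformed by: shift every letter 2 places backward in the alphabet (wrapping around), then keep only the last 2 characters.
Applying both steps to "lfreight": "jdpcgefr", then "fr".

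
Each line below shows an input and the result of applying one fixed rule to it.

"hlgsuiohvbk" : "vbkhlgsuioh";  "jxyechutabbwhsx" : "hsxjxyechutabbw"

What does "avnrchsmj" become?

smjavnrch

Looking at the pairs, the operation is to move the last 3 characters to the front (rotate right by 3).
Doing the same to "avnrchsmj": "smjavnrch".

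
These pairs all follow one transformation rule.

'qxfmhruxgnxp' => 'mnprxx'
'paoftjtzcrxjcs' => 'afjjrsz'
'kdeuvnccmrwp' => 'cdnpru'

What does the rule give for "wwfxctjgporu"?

gotuwx

Looking at the pairs, the operation is to keep every other character starting from the second (positions 2nd, 4th, 6th, ...), then sort the characters into alphabetical order.
For "wwfxctjgporu", step one produces "wxtgou"; step two turns that into "gotuwx".
(Check on "paoftjtzcrxjcs": → "afjzrjs" → "afjjrsz" ✓)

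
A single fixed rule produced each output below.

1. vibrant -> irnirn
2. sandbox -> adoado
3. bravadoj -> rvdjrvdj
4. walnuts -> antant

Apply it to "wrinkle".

rnlrnl

Looking at the pairs, the operation is to keep every other character starting from the second (positions 2nd, 4th, 6th, ...), then write the whole string twice.
Applying both steps to "wrinkle": "rnl", then "rnlrnl".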